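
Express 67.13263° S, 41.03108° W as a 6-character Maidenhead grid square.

Shift to the Maidenhead origin (180°W, 90°S): lon 138.9689, lat 22.8674.
Field: lon ⌊138.9689/20⌋ = 6 → G; lat ⌊22.8674/10⌋ = 2 → C.
Square: lon ⌊18.9689/2⌋ = 9; lat ⌊2.8674/1⌋ = 2.
Subsquare: lon ⌊0.9689/0.0833333⌋ = 11 → l; lat ⌊0.8674/0.0416667⌋ = 20 → u.

GC92lu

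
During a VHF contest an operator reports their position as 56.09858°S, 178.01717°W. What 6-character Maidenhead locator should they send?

AD03xv

Shift to the Maidenhead origin (180°W, 90°S): lon 1.9828, lat 33.9014.
Field (20°×10°, letters A–R): 1.9828/20 → 0 → A, 33.9014/10 → 3 → D; chars AD.
Square (2°×1°, digits 0–9): 1.9828/2 → 0, 3.9014/1 → 3; chars 03.
Subsquare (5′×2.5′, letters a–x): 1.9828/0.0833333 → 23 → x, 0.9014/0.0416667 → 21 → v; chars xv.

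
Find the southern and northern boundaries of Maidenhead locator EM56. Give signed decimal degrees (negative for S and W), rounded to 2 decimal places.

Field E=4, M=12: +4·20° lon, +12·10° lat → SW at lon -100°, lat 30°.
Square 5, 6: +5·2° lon, +6·1° lat → SW at lon -90°, lat 36°.
Cell spans 2° lon × 1° lat.
south 36.00, north 37.00.

36.00, 37.00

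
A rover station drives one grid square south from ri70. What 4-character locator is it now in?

RH79

Latitude square 0; −1 → -1, wraps to 9, carry into field.
Latitude field I = 8; −1 → 7 = H.
The longitude characters are unchanged.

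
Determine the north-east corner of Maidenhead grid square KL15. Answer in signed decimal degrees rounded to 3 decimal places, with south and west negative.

Field K=10, L=11: +10·20° lon, +11·10° lat → SW at lon 20°, lat 20°.
Square 1, 5: +1·2° lon, +5·1° lat → SW at lon 22°, lat 25°.
Cell spans 2° lon × 1° lat. NE corner is SW corner plus one full cell.
latitude 26.000, longitude 24.000.

26.000, 24.000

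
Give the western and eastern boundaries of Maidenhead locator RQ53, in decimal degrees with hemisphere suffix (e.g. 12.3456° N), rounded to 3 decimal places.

Field R=17, Q=16: +17·20° lon, +16·10° lat → SW at lon 160°, lat 70°.
Square 5, 3: +5·2° lon, +3·1° lat → SW at lon 170°, lat 73°.
Cell spans 2° lon × 1° lat.
west 170.000° E, east 172.000° E.

170.000° E, 172.000° E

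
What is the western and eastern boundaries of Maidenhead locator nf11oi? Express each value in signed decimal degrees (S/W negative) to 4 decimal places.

83.1667, 83.2500

Field N=13, F=5: +13·20° lon, +5·10° lat → SW at lon 80°, lat -40°.
Square 1, 1: +1·2° lon, +1·1° lat → SW at lon 82°, lat -39°.
Subsquare o=14, i=8: +14·0.0833333° lon, +8·0.0416667° lat → SW at lon 83.1667°, lat -38.6667°.
Cell spans 0.0833333° lon × 0.0416667° lat.
west 83.1667, east 83.2500.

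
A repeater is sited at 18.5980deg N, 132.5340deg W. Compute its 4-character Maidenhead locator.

CK38

Offset from 180°W / 90°S: lon 47.47°, lat 108.60°.
Field: 47.47/20 → 2 → C, 108.60/10 → 10 → K; chars CK.
Square: 7.47/2 → 3, 8.60/1 → 8; chars 38.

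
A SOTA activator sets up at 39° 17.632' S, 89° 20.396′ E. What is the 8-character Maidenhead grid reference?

NF40qq09

Offset from 180°W / 90°S: lon 269.33993°, lat 50.70613°.
Field: 269.33993/20 → 13 → N, 50.70613/10 → 5 → F; chars NF.
Square: 9.33993/2 → 4, 0.70613/1 → 0; chars 40.
Subsquare: 1.33993/0.0833333 → 16 → q, 0.70613/0.0416667 → 16 → q; chars qq.
Extended square: 0.00660/0.00833333 → 0, 0.03947/0.00416667 → 9; chars 09.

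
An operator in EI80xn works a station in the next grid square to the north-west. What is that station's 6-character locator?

EI80wo

Longitude subsquare x = 23; −1 → 22 = w.
Latitude subsquare n = 13; +1 → 14 = o.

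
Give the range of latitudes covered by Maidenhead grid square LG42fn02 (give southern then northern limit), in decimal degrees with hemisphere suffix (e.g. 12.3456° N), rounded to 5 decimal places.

27.45000° S, 27.44583° S

Field L=11, G=6: +11·20° lon, +6·10° lat → SW at lon 40°, lat -30°.
Square 4, 2: +4·2° lon, +2·1° lat → SW at lon 48°, lat -28°.
Subsquare f=5, n=13: +5·0.0833333° lon, +13·0.0416667° lat → SW at lon 48.4167°, lat -27.4583°.
Extended square 0, 2: +0·0.00833333° lon, +2·0.00416667° lat → SW at lon 48.4167°, lat -27.45°.
Cell spans 0.00833333° lon × 0.00416667° lat.
south 27.45000° S, north 27.44583° S.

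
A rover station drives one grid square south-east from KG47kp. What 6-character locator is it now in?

KG47lo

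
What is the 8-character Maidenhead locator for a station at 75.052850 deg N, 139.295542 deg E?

Offset from 180°W / 90°S: lon 319.29554°, lat 165.05285°.
Field (20°×10°, letters A–R): 319.29554/20 → 15 → P, 165.05285/10 → 16 → Q; chars PQ.
Square (2°×1°, digits 0–9): 19.29554/2 → 9, 5.05285/1 → 5; chars 95.
Subsquare (5′×2.5′, letters a–x): 1.29554/0.0833333 → 15 → p, 0.05285/0.0416667 → 1 → b; chars pb.
Extended square (30″×15″, digits 0–9): 0.04554/0.00833333 → 5, 0.01118/0.00416667 → 2; chars 52.

PQ95pb52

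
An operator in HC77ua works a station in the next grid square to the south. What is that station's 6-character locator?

Latitude subsquare a = 0; −1 → -1, wraps to 23 = x, carry into square.
Latitude square 7; −1 → 6.
The longitude characters are unchanged.

HC76ux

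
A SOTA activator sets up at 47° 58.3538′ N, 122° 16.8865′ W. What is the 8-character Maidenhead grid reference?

Add 180° to longitude and 90° to latitude: 57.71856, 137.97256.
Field: 57.71856/20 → 2 → C, 137.97256/10 → 13 → N; chars CN.
Square: 17.71856/2 → 8, 7.97256/1 → 7; chars 87.
Subsquare: 1.71856/0.0833333 → 20 → u, 0.97256/0.0416667 → 23 → x; chars ux.
Extended square: 0.05189/0.00833333 → 6, 0.01423/0.00416667 → 3; chars 63.

CN87ux63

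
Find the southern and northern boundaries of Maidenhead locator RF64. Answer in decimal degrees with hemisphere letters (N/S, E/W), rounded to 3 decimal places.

36.000° S, 35.000° S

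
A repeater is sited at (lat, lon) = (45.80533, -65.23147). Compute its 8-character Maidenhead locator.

Shift to the Maidenhead origin (180°W, 90°S): lon 114.76853, lat 135.80533.
Field: lon ⌊114.76853/20⌋ = 5 → F; lat ⌊135.80533/10⌋ = 13 → N.
Square: lon ⌊14.76853/2⌋ = 7; lat ⌊5.80533/1⌋ = 5.
Subsquare: lon ⌊0.76853/0.0833333⌋ = 9 → j; lat ⌊0.80533/0.0416667⌋ = 19 → t.
Extended square: lon ⌊0.01853/0.00833333⌋ = 2; lat ⌊0.01366/0.00416667⌋ = 3.

FN75jt23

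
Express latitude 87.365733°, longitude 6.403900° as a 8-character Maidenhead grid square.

JR37ei87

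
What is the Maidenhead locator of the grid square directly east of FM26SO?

Longitude subsquare s = 18; +1 → 19 = t.
The latitude characters are unchanged.

FM26to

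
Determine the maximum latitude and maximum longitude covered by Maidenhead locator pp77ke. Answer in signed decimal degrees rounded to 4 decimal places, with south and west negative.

67.2083, 134.9167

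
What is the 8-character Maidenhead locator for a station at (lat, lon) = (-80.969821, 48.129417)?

Offset from 180°W / 90°S: lon 228.12942°, lat 9.03018°.
Field: lon ⌊228.12942/20⌋ = 11 → L; lat ⌊9.03018/10⌋ = 0 → A.
Square: lon ⌊8.12942/2⌋ = 4; lat ⌊9.03018/1⌋ = 9.
Subsquare: lon ⌊0.12942/0.0833333⌋ = 1 → b; lat ⌊0.03018/0.0416667⌋ = 0 → a.
Extended square: lon ⌊0.04608/0.00833333⌋ = 5; lat ⌊0.03018/0.00416667⌋ = 7.

LA49ba57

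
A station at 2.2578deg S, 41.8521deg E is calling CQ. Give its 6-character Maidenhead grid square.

LI07wr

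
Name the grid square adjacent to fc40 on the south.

Latitude square 0; −1 → -1, wraps to 9, carry into field.
Latitude field C = 2; −1 → 1 = B.
The longitude characters are unchanged.

FB49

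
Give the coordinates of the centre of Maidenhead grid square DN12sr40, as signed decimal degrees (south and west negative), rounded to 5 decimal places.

42.71042, -116.46250

Field D=3, N=13: +3·20° lon, +13·10° lat → SW at lon -120°, lat 40°.
Square 1, 2: +1·2° lon, +2·1° lat → SW at lon -118°, lat 42°.
Subsquare s=18, r=17: +18·0.0833333° lon, +17·0.0416667° lat → SW at lon -116.5°, lat 42.7083°.
Extended square 4, 0: +4·0.00833333° lon, +0·0.00416667° lat → SW at lon -116.467°, lat 42.7083°.
Cell spans 0.00833333° lon × 0.00416667° lat. Centre is SW corner plus half of each.
latitude 42.71042, longitude -116.46250.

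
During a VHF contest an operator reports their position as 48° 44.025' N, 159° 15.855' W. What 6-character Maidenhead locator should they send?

BN08ir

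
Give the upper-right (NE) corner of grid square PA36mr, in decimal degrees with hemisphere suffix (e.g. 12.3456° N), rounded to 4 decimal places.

83.2500° S, 127.0833° E

Field P=15, A=0: +15·20° lon, +0·10° lat → SW at lon 120°, lat -90°.
Square 3, 6: +3·2° lon, +6·1° lat → SW at lon 126°, lat -84°.
Subsquare m=12, r=17: +12·0.0833333° lon, +17·0.0416667° lat → SW at lon 127°, lat -83.2917°.
Cell spans 0.0833333° lon × 0.0416667° lat. NE corner is SW corner plus one full cell.
latitude 83.2500° S, longitude 127.0833° E.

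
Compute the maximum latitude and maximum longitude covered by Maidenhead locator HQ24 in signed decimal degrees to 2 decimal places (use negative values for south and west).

75.00, -34.00

Field H=7, Q=16: +7·20° lon, +16·10° lat → SW at lon -40°, lat 70°.
Square 2, 4: +2·2° lon, +4·1° lat → SW at lon -36°, lat 74°.
Cell spans 2° lon × 1° lat. NE corner is SW corner plus one full cell.
latitude 75.00, longitude -34.00.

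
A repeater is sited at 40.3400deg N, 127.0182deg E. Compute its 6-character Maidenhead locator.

PN30mi

Add 180° to longitude and 90° to latitude: 307.0182, 130.3400.
Field: lon ⌊307.0182/20⌋ = 15 → P; lat ⌊130.3400/10⌋ = 13 → N.
Square: lon ⌊7.0182/2⌋ = 3; lat ⌊0.3400/1⌋ = 0.
Subsquare: lon ⌊1.0182/0.0833333⌋ = 12 → m; lat ⌊0.3400/0.0416667⌋ = 8 → i.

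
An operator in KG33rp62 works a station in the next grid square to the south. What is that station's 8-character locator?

KG33rp61

Latitude extended square 2; −1 → 1.
The longitude characters are unchanged.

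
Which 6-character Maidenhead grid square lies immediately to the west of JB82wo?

JB82vo

Longitude subsquare w = 22; −1 → 21 = v.
The latitude characters are unchanged.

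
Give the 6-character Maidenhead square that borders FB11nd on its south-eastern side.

FB11oc

Longitude subsquare n = 13; +1 → 14 = o.
Latitude subsquare d = 3; −1 → 2 = c.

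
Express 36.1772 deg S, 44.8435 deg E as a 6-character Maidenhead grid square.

Add 180° to longitude and 90° to latitude: 224.8435, 53.8228.
Field (20°×10°, letters A–R): lon ⌊224.8435/20⌋ = 11 → L; lat ⌊53.8228/10⌋ = 5 → F.
Square (2°×1°, digits 0–9): lon ⌊4.8435/2⌋ = 2; lat ⌊3.8228/1⌋ = 3.
Subsquare (5′×2.5′, letters a–x): lon ⌊0.8435/0.0833333⌋ = 10 → k; lat ⌊0.8228/0.0416667⌋ = 19 → t.

LF23kt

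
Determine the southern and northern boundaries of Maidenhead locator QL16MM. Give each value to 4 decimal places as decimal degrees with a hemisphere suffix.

Field Q=16, L=11: +16·20° lon, +11·10° lat → SW at lon 140°, lat 20°.
Square 1, 6: +1·2° lon, +6·1° lat → SW at lon 142°, lat 26°.
Subsquare m=12, m=12: +12·0.0833333° lon, +12·0.0416667° lat → SW at lon 143°, lat 26.5°.
Cell spans 0.0833333° lon × 0.0416667° lat.
south 26.5000° N, north 26.5417° N.

26.5000° N, 26.5417° N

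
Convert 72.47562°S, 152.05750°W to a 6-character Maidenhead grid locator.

BB37xm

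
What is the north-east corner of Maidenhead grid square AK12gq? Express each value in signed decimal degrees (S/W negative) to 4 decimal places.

Field A=0, K=10: +0·20° lon, +10·10° lat → SW at lon -180°, lat 10°.
Square 1, 2: +1·2° lon, +2·1° lat → SW at lon -178°, lat 12°.
Subsquare g=6, q=16: +6·0.0833333° lon, +16·0.0416667° lat → SW at lon -177.5°, lat 12.6667°.
Cell spans 0.0833333° lon × 0.0416667° lat. NE corner is SW corner plus one full cell.
latitude 12.7083, longitude -177.4167.

12.7083, -177.4167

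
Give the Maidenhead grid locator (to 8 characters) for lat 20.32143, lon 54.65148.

LL70hh87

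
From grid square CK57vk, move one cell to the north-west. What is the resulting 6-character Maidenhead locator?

Longitude subsquare v = 21; −1 → 20 = u.
Latitude subsquare k = 10; +1 → 11 = l.

CK57ul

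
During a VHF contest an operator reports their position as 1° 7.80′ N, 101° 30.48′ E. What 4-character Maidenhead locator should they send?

OJ01

Shift to the Maidenhead origin (180°W, 90°S): lon 281.51, lat 91.13.
Field: lon ⌊281.51/20⌋ = 14 → O; lat ⌊91.13/10⌋ = 9 → J.
Square: lon ⌊1.51/2⌋ = 0; lat ⌊1.13/1⌋ = 1.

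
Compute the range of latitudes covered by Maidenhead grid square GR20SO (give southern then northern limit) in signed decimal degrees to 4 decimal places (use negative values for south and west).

Field G=6, R=17: +6·20° lon, +17·10° lat → SW at lon -60°, lat 80°.
Square 2, 0: +2·2° lon, +0·1° lat → SW at lon -56°, lat 80°.
Subsquare s=18, o=14: +18·0.0833333° lon, +14·0.0416667° lat → SW at lon -54.5°, lat 80.5833°.
Cell spans 0.0833333° lon × 0.0416667° lat.
south 80.5833, north 80.6250.

80.5833, 80.6250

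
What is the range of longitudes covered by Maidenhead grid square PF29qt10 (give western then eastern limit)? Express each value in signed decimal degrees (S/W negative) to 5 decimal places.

125.34167, 125.35000

Field P=15, F=5: +15·20° lon, +5·10° lat → SW at lon 120°, lat -40°.
Square 2, 9: +2·2° lon, +9·1° lat → SW at lon 124°, lat -31°.
Subsquare q=16, t=19: +16·0.0833333° lon, +19·0.0416667° lat → SW at lon 125.333°, lat -30.2083°.
Extended square 1, 0: +1·0.00833333° lon, +0·0.00416667° lat → SW at lon 125.342°, lat -30.2083°.
Cell spans 0.00833333° lon × 0.00416667° lat.
west 125.34167, east 125.35000.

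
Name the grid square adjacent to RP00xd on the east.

Longitude subsquare x = 23; +1 → 24, wraps to 0 = a, carry into square.
Longitude square 0; +1 → 1.
The latitude characters are unchanged.

RP10ad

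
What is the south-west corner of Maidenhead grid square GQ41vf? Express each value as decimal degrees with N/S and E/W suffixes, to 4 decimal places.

Field G=6, Q=16: +6·20° lon, +16·10° lat → SW at lon -60°, lat 70°.
Square 4, 1: +4·2° lon, +1·1° lat → SW at lon -52°, lat 71°.
Subsquare v=21, f=5: +21·0.0833333° lon, +5·0.0416667° lat → SW at lon -50.25°, lat 71.2083°.
latitude 71.2083° N, longitude 50.2500° W.

71.2083° N, 50.2500° W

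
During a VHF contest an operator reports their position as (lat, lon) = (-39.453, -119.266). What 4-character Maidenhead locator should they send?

DF00

Add 180° to longitude and 90° to latitude: 60.73, 50.55.
Field: lon ⌊60.73/20⌋ = 3 → D; lat ⌊50.55/10⌋ = 5 → F.
Square: lon ⌊0.73/2⌋ = 0; lat ⌊0.55/1⌋ = 0.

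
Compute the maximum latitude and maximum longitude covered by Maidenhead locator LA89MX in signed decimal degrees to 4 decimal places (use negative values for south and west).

-80.0000, 57.0833

Field L=11, A=0: +11·20° lon, +0·10° lat → SW at lon 40°, lat -90°.
Square 8, 9: +8·2° lon, +9·1° lat → SW at lon 56°, lat -81°.
Subsquare m=12, x=23: +12·0.0833333° lon, +23·0.0416667° lat → SW at lon 57°, lat -80.0417°.
Cell spans 0.0833333° lon × 0.0416667° lat. NE corner is SW corner plus one full cell.
latitude -80.0000, longitude 57.0833.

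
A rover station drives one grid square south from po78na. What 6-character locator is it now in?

PO77nx

Latitude subsquare a = 0; −1 → -1, wraps to 23 = x, carry into square.
Latitude square 8; −1 → 7.
The longitude characters are unchanged.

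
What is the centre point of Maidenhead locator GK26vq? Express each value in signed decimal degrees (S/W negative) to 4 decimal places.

16.6875, -54.2083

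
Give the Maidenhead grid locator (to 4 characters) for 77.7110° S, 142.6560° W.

Offset from 180°W / 90°S: lon 37.34°, lat 12.29°.
Field (20°×10°, letters A–R): 37.34/20 → 1 → B, 12.29/10 → 1 → B; chars BB.
Square (2°×1°, digits 0–9): 17.34/2 → 8, 2.29/1 → 2; chars 82.

BB82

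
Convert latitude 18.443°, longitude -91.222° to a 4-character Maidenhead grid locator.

Add 180° to longitude and 90° to latitude: 88.78, 108.44.
Field: lon ⌊88.78/20⌋ = 4 → E; lat ⌊108.44/10⌋ = 10 → K.
Square: lon ⌊8.78/2⌋ = 4; lat ⌊8.44/1⌋ = 8.

EK48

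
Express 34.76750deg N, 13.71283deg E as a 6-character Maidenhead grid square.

JM64us

Shift to the Maidenhead origin (180°W, 90°S): lon 193.7128, lat 124.7675.
Field: lon ⌊193.7128/20⌋ = 9 → J; lat ⌊124.7675/10⌋ = 12 → M.
Square: lon ⌊13.7128/2⌋ = 6; lat ⌊4.7675/1⌋ = 4.
Subsquare: lon ⌊1.7128/0.0833333⌋ = 20 → u; lat ⌊0.7675/0.0416667⌋ = 18 → s.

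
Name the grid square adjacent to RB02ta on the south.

RB01tx

Latitude subsquare a = 0; −1 → -1, wraps to 23 = x, carry into square.
Latitude square 2; −1 → 1.
The longitude characters are unchanged.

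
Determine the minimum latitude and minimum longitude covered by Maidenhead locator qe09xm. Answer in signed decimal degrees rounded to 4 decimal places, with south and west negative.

Field Q=16, E=4: +16·20° lon, +4·10° lat → SW at lon 140°, lat -50°.
Square 0, 9: +0·2° lon, +9·1° lat → SW at lon 140°, lat -41°.
Subsquare x=23, m=12: +23·0.0833333° lon, +12·0.0416667° lat → SW at lon 141.917°, lat -40.5°.
latitude -40.5000, longitude 141.9167.

-40.5000, 141.9167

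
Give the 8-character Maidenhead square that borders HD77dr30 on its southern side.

Latitude extended square 0; −1 → -1, wraps to 9, carry into subsquare.
Latitude subsquare r = 17; −1 → 16 = q.
The longitude characters are unchanged.

HD77dq39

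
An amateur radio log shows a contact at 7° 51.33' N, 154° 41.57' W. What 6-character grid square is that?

Add 180° to longitude and 90° to latitude: 25.3072, 97.8555.
Field (20°×10°, letters A–R): lon ⌊25.3072/20⌋ = 1 → B; lat ⌊97.8555/10⌋ = 9 → J.
Square (2°×1°, digits 0–9): lon ⌊5.3072/2⌋ = 2; lat ⌊7.8555/1⌋ = 7.
Subsquare (5′×2.5′, letters a–x): lon ⌊1.3072/0.0833333⌋ = 15 → p; lat ⌊0.8555/0.0416667⌋ = 20 → u.

BJ27pu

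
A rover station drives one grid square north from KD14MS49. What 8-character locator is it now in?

KD14mt40

Latitude extended square 9; +1 → 10, wraps to 0, carry into subsquare.
Latitude subsquare s = 18; +1 → 19 = t.
The longitude characters are unchanged.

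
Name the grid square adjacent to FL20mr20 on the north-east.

Longitude extended square 2; +1 → 3.
Latitude extended square 0; +1 → 1.

FL20mr31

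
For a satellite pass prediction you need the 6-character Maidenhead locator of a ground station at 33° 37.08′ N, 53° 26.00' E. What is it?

LM63ro

Add 180° to longitude and 90° to latitude: 233.4333, 123.6180.
Field: 233.4333/20 → 11 → L, 123.6180/10 → 12 → M; chars LM.
Square: 13.4333/2 → 6, 3.6180/1 → 3; chars 63.
Subsquare: 1.4333/0.0833333 → 17 → r, 0.6180/0.0416667 → 14 → o; chars ro.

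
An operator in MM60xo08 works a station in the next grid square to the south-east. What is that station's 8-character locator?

Longitude extended square 0; +1 → 1.
Latitude extended square 8; −1 → 7.

MM60xo17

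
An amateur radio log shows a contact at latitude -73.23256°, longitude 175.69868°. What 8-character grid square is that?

RB76us34

Offset from 180°W / 90°S: lon 355.69868°, lat 16.76744°.
Field (20°×10°, letters A–R): 355.69868/20 → 17 → R, 16.76744/10 → 1 → B; chars RB.
Square (2°×1°, digits 0–9): 15.69868/2 → 7, 6.76744/1 → 6; chars 76.
Subsquare (5′×2.5′, letters a–x): 1.69868/0.0833333 → 20 → u, 0.76744/0.0416667 → 18 → s; chars us.
Extended square (30″×15″, digits 0–9): 0.03201/0.00833333 → 3, 0.01744/0.00416667 → 4; chars 34.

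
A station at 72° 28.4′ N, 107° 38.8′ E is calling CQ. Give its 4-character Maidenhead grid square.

Shift to the Maidenhead origin (180°W, 90°S): lon 287.65, lat 162.47.
Field: lon ⌊287.65/20⌋ = 14 → O; lat ⌊162.47/10⌋ = 16 → Q.
Square: lon ⌊7.65/2⌋ = 3; lat ⌊2.47/1⌋ = 2.

OQ32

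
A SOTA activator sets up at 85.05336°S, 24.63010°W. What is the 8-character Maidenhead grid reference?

Add 180° to longitude and 90° to latitude: 155.36990, 4.94664.
Field: lon ⌊155.36990/20⌋ = 7 → H; lat ⌊4.94664/10⌋ = 0 → A.
Square: lon ⌊15.36990/2⌋ = 7; lat ⌊4.94664/1⌋ = 4.
Subsquare: lon ⌊1.36990/0.0833333⌋ = 16 → q; lat ⌊0.94664/0.0416667⌋ = 22 → w.
Extended square: lon ⌊0.03657/0.00833333⌋ = 4; lat ⌊0.02997/0.00416667⌋ = 7.

HA74qw47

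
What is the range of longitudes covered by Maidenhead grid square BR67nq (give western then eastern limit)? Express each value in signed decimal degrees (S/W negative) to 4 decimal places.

Field B=1, R=17: +1·20° lon, +17·10° lat → SW at lon -160°, lat 80°.
Square 6, 7: +6·2° lon, +7·1° lat → SW at lon -148°, lat 87°.
Subsquare n=13, q=16: +13·0.0833333° lon, +16·0.0416667° lat → SW at lon -146.917°, lat 87.6667°.
Cell spans 0.0833333° lon × 0.0416667° lat.
west -146.9167, east -146.8333.

-146.9167, -146.8333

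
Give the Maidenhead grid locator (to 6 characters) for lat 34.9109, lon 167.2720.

RM34pv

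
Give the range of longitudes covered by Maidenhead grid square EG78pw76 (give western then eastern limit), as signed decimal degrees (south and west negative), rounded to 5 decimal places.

Field E=4, G=6: +4·20° lon, +6·10° lat → SW at lon -100°, lat -30°.
Square 7, 8: +7·2° lon, +8·1° lat → SW at lon -86°, lat -22°.
Subsquare p=15, w=22: +15·0.0833333° lon, +22·0.0416667° lat → SW at lon -84.75°, lat -21.0833°.
Extended square 7, 6: +7·0.00833333° lon, +6·0.00416667° lat → SW at lon -84.6917°, lat -21.0583°.
Cell spans 0.00833333° lon × 0.00416667° lat.
west -84.69167, east -84.68333.

-84.69167, -84.68333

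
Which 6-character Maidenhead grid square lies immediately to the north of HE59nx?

HF50na

Latitude subsquare x = 23; +1 → 24, wraps to 0 = a, carry into square.
Latitude square 9; +1 → 10, wraps to 0, carry into field.
Latitude field E = 4; +1 → 5 = F.
The longitude characters are unchanged.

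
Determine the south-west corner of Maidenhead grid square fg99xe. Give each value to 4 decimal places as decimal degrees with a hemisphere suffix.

20.8333° S, 60.0833° W

Field F=5, G=6: +5·20° lon, +6·10° lat → SW at lon -80°, lat -30°.
Square 9, 9: +9·2° lon, +9·1° lat → SW at lon -62°, lat -21°.
Subsquare x=23, e=4: +23·0.0833333° lon, +4·0.0416667° lat → SW at lon -60.0833°, lat -20.8333°.
latitude 20.8333° S, longitude 60.0833° W.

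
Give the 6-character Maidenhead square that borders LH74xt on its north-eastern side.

LH84au

Longitude subsquare x = 23; +1 → 24, wraps to 0 = a, carry into square.
Longitude square 7; +1 → 8.
Latitude subsquare t = 19; +1 → 20 = u.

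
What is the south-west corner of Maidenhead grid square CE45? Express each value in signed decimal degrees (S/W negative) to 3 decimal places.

Field C=2, E=4: +2·20° lon, +4·10° lat → SW at lon -140°, lat -50°.
Square 4, 5: +4·2° lon, +5·1° lat → SW at lon -132°, lat -45°.
latitude -45.000, longitude -132.000.

-45.000, -132.000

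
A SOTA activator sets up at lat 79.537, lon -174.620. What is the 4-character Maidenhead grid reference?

AQ29

Shift to the Maidenhead origin (180°W, 90°S): lon 5.38, lat 169.54.
Field (20°×10°, letters A–R): lon ⌊5.38/20⌋ = 0 → A; lat ⌊169.54/10⌋ = 16 → Q.
Square (2°×1°, digits 0–9): lon ⌊5.38/2⌋ = 2; lat ⌊9.54/1⌋ = 9.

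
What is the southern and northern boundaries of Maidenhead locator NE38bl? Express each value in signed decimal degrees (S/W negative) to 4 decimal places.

-41.5417, -41.5000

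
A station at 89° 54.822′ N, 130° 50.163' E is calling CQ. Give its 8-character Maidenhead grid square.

PR59kv09

Offset from 180°W / 90°S: lon 310.83605°, lat 179.91370°.
Field: lon ⌊310.83605/20⌋ = 15 → P; lat ⌊179.91370/10⌋ = 17 → R.
Square: lon ⌊10.83605/2⌋ = 5; lat ⌊9.91370/1⌋ = 9.
Subsquare: lon ⌊0.83605/0.0833333⌋ = 10 → k; lat ⌊0.91370/0.0416667⌋ = 21 → v.
Extended square: lon ⌊0.00272/0.00833333⌋ = 0; lat ⌊0.03870/0.00416667⌋ = 9.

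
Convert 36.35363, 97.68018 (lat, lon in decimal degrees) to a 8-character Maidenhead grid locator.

Add 180° to longitude and 90° to latitude: 277.68018, 126.35363.
Field: lon ⌊277.68018/20⌋ = 13 → N; lat ⌊126.35363/10⌋ = 12 → M.
Square: lon ⌊17.68018/2⌋ = 8; lat ⌊6.35363/1⌋ = 6.
Subsquare: lon ⌊1.68018/0.0833333⌋ = 20 → u; lat ⌊0.35363/0.0416667⌋ = 8 → i.
Extended square: lon ⌊0.01351/0.00833333⌋ = 1; lat ⌊0.02030/0.00416667⌋ = 4.

NM86ui14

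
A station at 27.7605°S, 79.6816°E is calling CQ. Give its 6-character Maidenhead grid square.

MG92uf

Shift to the Maidenhead origin (180°W, 90°S): lon 259.6816, lat 62.2395.
Field (20°×10°, letters A–R): 259.6816/20 → 12 → M, 62.2395/10 → 6 → G; chars MG.
Square (2°×1°, digits 0–9): 19.6816/2 → 9, 2.2395/1 → 2; chars 92.
Subsquare (5′×2.5′, letters a–x): 1.6816/0.0833333 → 20 → u, 0.2395/0.0416667 → 5 → f; chars uf.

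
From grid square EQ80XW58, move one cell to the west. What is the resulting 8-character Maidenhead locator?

EQ80xw48

Longitude extended square 5; −1 → 4.
The latitude characters are unchanged.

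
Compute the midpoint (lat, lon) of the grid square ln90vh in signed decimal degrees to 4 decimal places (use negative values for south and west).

Field L=11, N=13: +11·20° lon, +13·10° lat → SW at lon 40°, lat 40°.
Square 9, 0: +9·2° lon, +0·1° lat → SW at lon 58°, lat 40°.
Subsquare v=21, h=7: +21·0.0833333° lon, +7·0.0416667° lat → SW at lon 59.75°, lat 40.2917°.
Cell spans 0.0833333° lon × 0.0416667° lat. Centre is SW corner plus half of each.
latitude 40.3125, longitude 59.7917.

40.3125, 59.7917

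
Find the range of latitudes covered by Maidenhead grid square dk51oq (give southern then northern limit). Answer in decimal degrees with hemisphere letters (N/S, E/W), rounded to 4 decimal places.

11.6667° N, 11.7083° N

Field D=3, K=10: +3·20° lon, +10·10° lat → SW at lon -120°, lat 10°.
Square 5, 1: +5·2° lon, +1·1° lat → SW at lon -110°, lat 11°.
Subsquare o=14, q=16: +14·0.0833333° lon, +16·0.0416667° lat → SW at lon -108.833°, lat 11.6667°.
Cell spans 0.0833333° lon × 0.0416667° lat.
south 11.6667° N, north 11.7083° N.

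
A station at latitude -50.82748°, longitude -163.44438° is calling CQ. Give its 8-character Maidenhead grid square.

AD89ge61

Add 180° to longitude and 90° to latitude: 16.55562, 39.17252.
Field: lon ⌊16.55562/20⌋ = 0 → A; lat ⌊39.17252/10⌋ = 3 → D.
Square: lon ⌊16.55562/2⌋ = 8; lat ⌊9.17252/1⌋ = 9.
Subsquare: lon ⌊0.55562/0.0833333⌋ = 6 → g; lat ⌊0.17252/0.0416667⌋ = 4 → e.
Extended square: lon ⌊0.05562/0.00833333⌋ = 6; lat ⌊0.00585/0.00416667⌋ = 1.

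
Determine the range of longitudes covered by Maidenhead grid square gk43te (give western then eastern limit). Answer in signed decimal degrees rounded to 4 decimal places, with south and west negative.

Field G=6, K=10: +6·20° lon, +10·10° lat → SW at lon -60°, lat 10°.
Square 4, 3: +4·2° lon, +3·1° lat → SW at lon -52°, lat 13°.
Subsquare t=19, e=4: +19·0.0833333° lon, +4·0.0416667° lat → SW at lon -50.4167°, lat 13.1667°.
Cell spans 0.0833333° lon × 0.0416667° lat.
west -50.4167, east -50.3333.

-50.4167, -50.3333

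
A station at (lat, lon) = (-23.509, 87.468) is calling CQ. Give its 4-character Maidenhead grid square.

NG36

Add 180° to longitude and 90° to latitude: 267.47, 66.49.
Field: lon ⌊267.47/20⌋ = 13 → N; lat ⌊66.49/10⌋ = 6 → G.
Square: lon ⌊7.47/2⌋ = 3; lat ⌊6.49/1⌋ = 6.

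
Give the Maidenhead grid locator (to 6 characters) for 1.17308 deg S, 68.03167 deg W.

Add 180° to longitude and 90° to latitude: 111.9683, 88.8269.
Field: 111.9683/20 → 5 → F, 88.8269/10 → 8 → I; chars FI.
Square: 11.9683/2 → 5, 8.8269/1 → 8; chars 58.
Subsquare: 1.9683/0.0833333 → 23 → x, 0.8269/0.0416667 → 19 → t; chars xt.

FI58xt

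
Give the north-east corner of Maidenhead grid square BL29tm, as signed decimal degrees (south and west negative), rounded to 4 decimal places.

Field B=1, L=11: +1·20° lon, +11·10° lat → SW at lon -160°, lat 20°.
Square 2, 9: +2·2° lon, +9·1° lat → SW at lon -156°, lat 29°.
Subsquare t=19, m=12: +19·0.0833333° lon, +12·0.0416667° lat → SW at lon -154.417°, lat 29.5°.
Cell spans 0.0833333° lon × 0.0416667° lat. NE corner is SW corner plus one full cell.
latitude 29.5417, longitude -154.3333.

29.5417, -154.3333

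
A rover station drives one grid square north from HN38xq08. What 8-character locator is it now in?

HN38xq09

Latitude extended square 8; +1 → 9.
The longitude characters are unchanged.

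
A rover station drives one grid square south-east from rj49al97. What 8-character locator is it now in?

RJ49bl06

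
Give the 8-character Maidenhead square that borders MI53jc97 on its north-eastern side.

Longitude extended square 9; +1 → 10, wraps to 0, carry into subsquare.
Longitude subsquare j = 9; +1 → 10 = k.
Latitude extended square 7; +1 → 8.

MI53kc08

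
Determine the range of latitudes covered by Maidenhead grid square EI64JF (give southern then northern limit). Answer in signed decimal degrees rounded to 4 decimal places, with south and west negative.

-5.7917, -5.7500

Field E=4, I=8: +4·20° lon, +8·10° lat → SW at lon -100°, lat -10°.
Square 6, 4: +6·2° lon, +4·1° lat → SW at lon -88°, lat -6°.
Subsquare j=9, f=5: +9·0.0833333° lon, +5·0.0416667° lat → SW at lon -87.25°, lat -5.79167°.
Cell spans 0.0833333° lon × 0.0416667° lat.
south -5.7917, north -5.7500.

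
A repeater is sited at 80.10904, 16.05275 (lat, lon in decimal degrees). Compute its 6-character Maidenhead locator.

JR80ac

Offset from 180°W / 90°S: lon 196.0528°, lat 170.1090°.
Field: lon ⌊196.0528/20⌋ = 9 → J; lat ⌊170.1090/10⌋ = 17 → R.
Square: lon ⌊16.0528/2⌋ = 8; lat ⌊0.1090/1⌋ = 0.
Subsquare: lon ⌊0.0528/0.0833333⌋ = 0 → a; lat ⌊0.1090/0.0416667⌋ = 2 → c.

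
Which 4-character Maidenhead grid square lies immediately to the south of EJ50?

EI59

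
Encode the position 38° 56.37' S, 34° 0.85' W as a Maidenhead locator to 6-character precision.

HF21xb

Shift to the Maidenhead origin (180°W, 90°S): lon 145.9858, lat 51.0605.
Field: lon ⌊145.9858/20⌋ = 7 → H; lat ⌊51.0605/10⌋ = 5 → F.
Square: lon ⌊5.9858/2⌋ = 2; lat ⌊1.0605/1⌋ = 1.
Subsquare: lon ⌊1.9858/0.0833333⌋ = 23 → x; lat ⌊0.0605/0.0416667⌋ = 1 → b.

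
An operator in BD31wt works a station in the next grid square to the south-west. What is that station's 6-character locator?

BD31vs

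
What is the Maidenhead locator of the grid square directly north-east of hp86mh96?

HP86nh07

Longitude extended square 9; +1 → 10, wraps to 0, carry into subsquare.
Longitude subsquare m = 12; +1 → 13 = n.
Latitude extended square 6; +1 → 7.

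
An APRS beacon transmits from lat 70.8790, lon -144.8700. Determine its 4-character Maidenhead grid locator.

Shift to the Maidenhead origin (180°W, 90°S): lon 35.13, lat 160.88.
Field: lon ⌊35.13/20⌋ = 1 → B; lat ⌊160.88/10⌋ = 16 → Q.
Square: lon ⌊15.13/2⌋ = 7; lat ⌊0.88/1⌋ = 0.

BQ70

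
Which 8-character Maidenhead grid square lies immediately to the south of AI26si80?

AI26sh89

Latitude extended square 0; −1 → -1, wraps to 9, carry into subsquare.
Latitude subsquare i = 8; −1 → 7 = h.
The longitude characters are unchanged.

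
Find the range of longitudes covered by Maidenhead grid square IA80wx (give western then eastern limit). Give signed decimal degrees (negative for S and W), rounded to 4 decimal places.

Field I=8, A=0: +8·20° lon, +0·10° lat → SW at lon -20°, lat -90°.
Square 8, 0: +8·2° lon, +0·1° lat → SW at lon -4°, lat -90°.
Subsquare w=22, x=23: +22·0.0833333° lon, +23·0.0416667° lat → SW at lon -2.16667°, lat -89.0417°.
Cell spans 0.0833333° lon × 0.0416667° lat.
west -2.1667, east -2.0833.

-2.1667, -2.0833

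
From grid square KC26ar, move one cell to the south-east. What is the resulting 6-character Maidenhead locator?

KC26bq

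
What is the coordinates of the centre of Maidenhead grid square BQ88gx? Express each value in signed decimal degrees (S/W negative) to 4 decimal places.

78.9792, -143.4583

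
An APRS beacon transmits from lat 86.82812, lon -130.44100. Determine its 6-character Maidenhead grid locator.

CR46st

Offset from 180°W / 90°S: lon 49.5590°, lat 176.8281°.
Field (20°×10°, letters A–R): 49.5590/20 → 2 → C, 176.8281/10 → 17 → R; chars CR.
Square (2°×1°, digits 0–9): 9.5590/2 → 4, 6.8281/1 → 6; chars 46.
Subsquare (5′×2.5′, letters a–x): 1.5590/0.0833333 → 18 → s, 0.8281/0.0416667 → 19 → t; chars st.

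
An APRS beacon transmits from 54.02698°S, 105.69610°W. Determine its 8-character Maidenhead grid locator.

Add 180° to longitude and 90° to latitude: 74.30390, 35.97302.
Field: 74.30390/20 → 3 → D, 35.97302/10 → 3 → D; chars DD.
Square: 14.30390/2 → 7, 5.97302/1 → 5; chars 75.
Subsquare: 0.30390/0.0833333 → 3 → d, 0.97302/0.0416667 → 23 → x; chars dx.
Extended square: 0.05390/0.00833333 → 6, 0.01469/0.00416667 → 3; chars 63.

DD75dx63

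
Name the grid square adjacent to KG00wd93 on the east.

KG00xd03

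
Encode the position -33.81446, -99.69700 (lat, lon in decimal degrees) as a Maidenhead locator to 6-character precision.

EF06de

Add 180° to longitude and 90° to latitude: 80.3030, 56.1855.
Field: lon ⌊80.3030/20⌋ = 4 → E; lat ⌊56.1855/10⌋ = 5 → F.
Square: lon ⌊0.3030/2⌋ = 0; lat ⌊6.1855/1⌋ = 6.
Subsquare: lon ⌊0.3030/0.0833333⌋ = 3 → d; lat ⌊0.1855/0.0416667⌋ = 4 → e.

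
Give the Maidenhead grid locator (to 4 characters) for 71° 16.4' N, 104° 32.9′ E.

OQ21

Add 180° to longitude and 90° to latitude: 284.55, 161.27.
Field: lon ⌊284.55/20⌋ = 14 → O; lat ⌊161.27/10⌋ = 16 → Q.
Square: lon ⌊4.55/2⌋ = 2; lat ⌊1.27/1⌋ = 1.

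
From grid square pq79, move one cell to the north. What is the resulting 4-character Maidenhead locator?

PR70

Latitude square 9; +1 → 10, wraps to 0, carry into field.
Latitude field Q = 16; +1 → 17 = R.
The longitude characters are unchanged.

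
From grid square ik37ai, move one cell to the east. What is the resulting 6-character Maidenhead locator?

IK37bi

Longitude subsquare a = 0; +1 → 1 = b.
The latitude characters are unchanged.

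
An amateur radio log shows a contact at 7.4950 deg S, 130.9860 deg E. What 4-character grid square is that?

PI52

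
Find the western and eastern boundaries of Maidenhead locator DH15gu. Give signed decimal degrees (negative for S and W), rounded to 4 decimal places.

Field D=3, H=7: +3·20° lon, +7·10° lat → SW at lon -120°, lat -20°.
Square 1, 5: +1·2° lon, +5·1° lat → SW at lon -118°, lat -15°.
Subsquare g=6, u=20: +6·0.0833333° lon, +20·0.0416667° lat → SW at lon -117.5°, lat -14.1667°.
Cell spans 0.0833333° lon × 0.0416667° lat.
west -117.5000, east -117.4167.

-117.5000, -117.4167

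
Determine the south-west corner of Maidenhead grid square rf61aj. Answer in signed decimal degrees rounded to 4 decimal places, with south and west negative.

Field R=17, F=5: +17·20° lon, +5·10° lat → SW at lon 160°, lat -40°.
Square 6, 1: +6·2° lon, +1·1° lat → SW at lon 172°, lat -39°.
Subsquare a=0, j=9: +0·0.0833333° lon, +9·0.0416667° lat → SW at lon 172°, lat -38.625°.
latitude -38.6250, longitude 172.0000.

-38.6250, 172.0000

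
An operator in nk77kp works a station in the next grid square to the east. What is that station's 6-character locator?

NK77lp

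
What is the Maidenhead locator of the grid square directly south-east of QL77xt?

QL87as

Longitude subsquare x = 23; +1 → 24, wraps to 0 = a, carry into square.
Longitude square 7; +1 → 8.
Latitude subsquare t = 19; −1 → 18 = s.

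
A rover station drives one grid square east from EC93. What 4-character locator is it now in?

FC03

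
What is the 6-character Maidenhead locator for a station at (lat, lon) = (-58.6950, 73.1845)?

MD61oh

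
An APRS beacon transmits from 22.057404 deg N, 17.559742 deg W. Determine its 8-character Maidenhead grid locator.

Add 180° to longitude and 90° to latitude: 162.44026, 112.05740.
Field: 162.44026/20 → 8 → I, 112.05740/10 → 11 → L; chars IL.
Square: 2.44026/2 → 1, 2.05740/1 → 2; chars 12.
Subsquare: 0.44026/0.0833333 → 5 → f, 0.05740/0.0416667 → 1 → b; chars fb.
Extended square: 0.02359/0.00833333 → 2, 0.01574/0.00416667 → 3; chars 23.

IL12fb23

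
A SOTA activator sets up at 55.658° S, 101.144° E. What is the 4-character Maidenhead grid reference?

OD04

Offset from 180°W / 90°S: lon 281.14°, lat 34.34°.
Field: 281.14/20 → 14 → O, 34.34/10 → 3 → D; chars OD.
Square: 1.14/2 → 0, 4.34/1 → 4; chars 04.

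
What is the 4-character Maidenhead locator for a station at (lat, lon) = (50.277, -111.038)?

Offset from 180°W / 90°S: lon 68.96°, lat 140.28°.
Field: 68.96/20 → 3 → D, 140.28/10 → 14 → O; chars DO.
Square: 8.96/2 → 4, 0.28/1 → 0; chars 40.

DO40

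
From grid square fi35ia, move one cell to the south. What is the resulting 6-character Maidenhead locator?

Latitude subsquare a = 0; −1 → -1, wraps to 23 = x, carry into square.
Latitude square 5; −1 → 4.
The longitude characters are unchanged.

FI34ix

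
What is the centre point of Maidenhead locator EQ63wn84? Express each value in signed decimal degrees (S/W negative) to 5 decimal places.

Field E=4, Q=16: +4·20° lon, +16·10° lat → SW at lon -100°, lat 70°.
Square 6, 3: +6·2° lon, +3·1° lat → SW at lon -88°, lat 73°.
Subsquare w=22, n=13: +22·0.0833333° lon, +13·0.0416667° lat → SW at lon -86.1667°, lat 73.5417°.
Extended square 8, 4: +8·0.00833333° lon, +4·0.00416667° lat → SW at lon -86.1°, lat 73.5583°.
Cell spans 0.00833333° lon × 0.00416667° lat. Centre is SW corner plus half of each.
latitude 73.56042, longitude -86.09583.

73.56042, -86.09583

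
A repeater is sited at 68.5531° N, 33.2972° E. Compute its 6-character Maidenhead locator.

KP68pn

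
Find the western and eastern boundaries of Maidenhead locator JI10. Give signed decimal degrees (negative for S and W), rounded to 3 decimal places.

2.000, 4.000

Field J=9, I=8: +9·20° lon, +8·10° lat → SW at lon 0°, lat -10°.
Square 1, 0: +1·2° lon, +0·1° lat → SW at lon 2°, lat -10°.
Cell spans 2° lon × 1° lat.
west 2.000, east 4.000.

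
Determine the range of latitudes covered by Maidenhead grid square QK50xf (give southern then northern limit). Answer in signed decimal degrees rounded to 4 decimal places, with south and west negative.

10.2083, 10.2500

Field Q=16, K=10: +16·20° lon, +10·10° lat → SW at lon 140°, lat 10°.
Square 5, 0: +5·2° lon, +0·1° lat → SW at lon 150°, lat 10°.
Subsquare x=23, f=5: +23·0.0833333° lon, +5·0.0416667° lat → SW at lon 151.917°, lat 10.2083°.
Cell spans 0.0833333° lon × 0.0416667° lat.
south 10.2083, north 10.2500.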